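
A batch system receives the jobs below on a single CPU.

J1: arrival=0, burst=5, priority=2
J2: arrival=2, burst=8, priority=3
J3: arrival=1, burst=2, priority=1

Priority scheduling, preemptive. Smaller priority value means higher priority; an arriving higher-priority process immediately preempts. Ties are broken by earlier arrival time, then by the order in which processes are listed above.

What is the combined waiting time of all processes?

Schedule: | J1 0-1 | J3 1-3 | J1 3-7 | J2 7-15 |
Completion: J1=7  J2=15  J3=3
Turnaround (C−A): J1=7  J2=13  J3=2
Waiting = turnaround − burst: J1=2, J2=5, J3=0
Total waiting = 2 + 5 + 0 = 7

7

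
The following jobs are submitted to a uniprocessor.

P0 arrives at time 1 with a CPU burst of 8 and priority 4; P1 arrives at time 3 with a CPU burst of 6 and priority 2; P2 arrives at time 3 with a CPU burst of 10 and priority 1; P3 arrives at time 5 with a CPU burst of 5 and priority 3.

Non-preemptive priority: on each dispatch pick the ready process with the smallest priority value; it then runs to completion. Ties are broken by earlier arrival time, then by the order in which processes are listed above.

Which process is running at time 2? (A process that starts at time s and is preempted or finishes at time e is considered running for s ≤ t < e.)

P0

Timeline: | idle 0-1 | P0 1-9 | P2 9-19 | P1 19-25 | P3 25-30 |
Completion: P0=9  P1=25  P2=19  P3=30
Turnaround (C−A): P0=8  P1=22  P2=16  P3=25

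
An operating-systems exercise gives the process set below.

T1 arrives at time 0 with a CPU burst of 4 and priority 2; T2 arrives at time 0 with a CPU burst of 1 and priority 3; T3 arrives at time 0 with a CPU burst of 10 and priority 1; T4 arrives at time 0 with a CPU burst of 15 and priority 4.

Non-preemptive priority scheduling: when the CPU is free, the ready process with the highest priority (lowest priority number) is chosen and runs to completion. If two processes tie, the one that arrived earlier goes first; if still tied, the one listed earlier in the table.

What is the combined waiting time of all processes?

39

Schedule: | T3 0-10 | T1 10-14 | T2 14-15 | T4 15-30 |
Completion: T1=14  T2=15  T3=10  T4=30
Turnaround (C−A): T1=14  T2=15  T3=10  T4=30
Waiting = turnaround − burst: T1=10, T2=14, T3=0, T4=15
Total waiting = 10 + 14 + 0 + 15 = 39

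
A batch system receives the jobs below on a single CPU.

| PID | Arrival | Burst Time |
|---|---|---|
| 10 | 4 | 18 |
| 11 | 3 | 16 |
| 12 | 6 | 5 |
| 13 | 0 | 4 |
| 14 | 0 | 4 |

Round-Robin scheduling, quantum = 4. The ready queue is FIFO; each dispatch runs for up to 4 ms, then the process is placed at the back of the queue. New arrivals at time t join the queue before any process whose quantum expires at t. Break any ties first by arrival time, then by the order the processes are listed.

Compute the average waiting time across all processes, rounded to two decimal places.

13.80

Schedule: | 13 0-4 | 14 4-8 | 11 8-12 | 10 12-16 | 12 16-20 | 11 20-24 | 10 24-28 | 12 28-29 | 11 29-33 | 10 33-37 | 11 37-41 | 10 41-47 |
Completion: 10=47  11=41  12=29  13=4  14=8
Turnaround (C−A): 10=43  11=38  12=23  13=4  14=8
Waiting times: 10=25, 11=22, 12=18, 13=0, 14=4
Average waiting = (25+22+18+0+4) / 5 = 69/5 = 13.80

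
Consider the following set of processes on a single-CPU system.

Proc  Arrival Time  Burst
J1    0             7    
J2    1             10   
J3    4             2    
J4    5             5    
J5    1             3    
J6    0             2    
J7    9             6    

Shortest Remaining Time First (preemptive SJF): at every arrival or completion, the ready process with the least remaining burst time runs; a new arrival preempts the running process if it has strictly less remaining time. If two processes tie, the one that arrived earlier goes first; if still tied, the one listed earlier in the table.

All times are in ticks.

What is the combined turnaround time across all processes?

Gantt: | J6 0-2 | J5 2-5 | J3 5-7 | J4 7-12 | J7 12-18 | J1 18-25 | J2 25-35 |
Completion: J1=25  J2=35  J3=7  J4=12  J5=5  J6=2  J7=18
Turnaround (C−A): J1=25  J2=34  J3=3  J4=7  J5=4  J6=2  J7=9
Turnaround = completion − arrival: J1=25, J2=34, J3=3, J4=7, J5=4, J6=2, J7=9
Total turnaround = 25 + 34 + 3 + 7 + 4 + 2 + 9 = 84

84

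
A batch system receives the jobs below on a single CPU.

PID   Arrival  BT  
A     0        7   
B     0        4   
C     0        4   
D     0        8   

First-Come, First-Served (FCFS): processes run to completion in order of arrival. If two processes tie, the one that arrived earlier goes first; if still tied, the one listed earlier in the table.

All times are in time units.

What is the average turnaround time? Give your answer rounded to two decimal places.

Schedule: | A 0-7 | B 7-11 | C 11-15 | D 15-23 |
Completion: A=7  B=11  C=15  D=23
Turnaround times: A=7, B=11, C=15, D=23
Average turnaround = (7+11+15+23) / 4 = 56/4 = 14.00

14.00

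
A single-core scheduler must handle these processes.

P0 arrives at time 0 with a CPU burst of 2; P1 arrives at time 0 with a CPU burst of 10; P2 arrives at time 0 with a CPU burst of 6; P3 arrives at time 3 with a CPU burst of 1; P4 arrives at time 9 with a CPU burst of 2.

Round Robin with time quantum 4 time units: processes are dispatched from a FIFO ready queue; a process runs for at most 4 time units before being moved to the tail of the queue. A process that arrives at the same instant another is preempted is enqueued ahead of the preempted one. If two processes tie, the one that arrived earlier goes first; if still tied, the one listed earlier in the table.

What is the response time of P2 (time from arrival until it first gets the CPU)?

6

Gantt: | P0 0-2 | P1 2-6 | P2 6-10 | P3 10-11 | P1 11-15 | P4 15-17 | P2 17-19 | P1 19-21 |
Completion: P0=2  P1=21  P2=19  P3=11  P4=17
Turnaround (C−A): P0=2  P1=21  P2=19  P3=8  P4=8
Response(P2) = first start − arrival = 6 − 0 = 6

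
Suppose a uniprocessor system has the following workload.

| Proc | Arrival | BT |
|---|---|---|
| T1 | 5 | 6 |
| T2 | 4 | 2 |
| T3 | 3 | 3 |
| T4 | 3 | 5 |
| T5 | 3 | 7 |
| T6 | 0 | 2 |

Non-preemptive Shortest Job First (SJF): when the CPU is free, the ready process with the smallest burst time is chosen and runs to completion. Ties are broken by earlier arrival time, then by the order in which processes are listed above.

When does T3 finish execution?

6

Timeline: | T6 0-2 | idle 2-3 | T3 3-6 | T2 6-8 | T4 8-13 | T1 13-19 | T5 19-26 |
Completion: T1=19  T2=8  T3=6  T4=13  T5=26  T6=2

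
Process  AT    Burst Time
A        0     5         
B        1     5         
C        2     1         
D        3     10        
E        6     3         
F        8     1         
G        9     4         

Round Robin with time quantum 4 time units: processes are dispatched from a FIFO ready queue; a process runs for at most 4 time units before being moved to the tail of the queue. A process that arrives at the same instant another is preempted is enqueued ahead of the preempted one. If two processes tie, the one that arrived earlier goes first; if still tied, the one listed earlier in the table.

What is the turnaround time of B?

Gantt: | A 0-4 | B 4-8 | C 8-9 | D 9-13 | A 13-14 | E 14-17 | F 17-18 | B 18-19 | G 19-23 | D 23-29 |
Completion: A=14  B=19  C=9  D=29  E=17  F=18  G=23
Turnaround (C−A): A=14  B=18  C=7  D=26  E=11  F=10  G=14
Turnaround(B) = completion − arrival = 19 − 1 = 18

18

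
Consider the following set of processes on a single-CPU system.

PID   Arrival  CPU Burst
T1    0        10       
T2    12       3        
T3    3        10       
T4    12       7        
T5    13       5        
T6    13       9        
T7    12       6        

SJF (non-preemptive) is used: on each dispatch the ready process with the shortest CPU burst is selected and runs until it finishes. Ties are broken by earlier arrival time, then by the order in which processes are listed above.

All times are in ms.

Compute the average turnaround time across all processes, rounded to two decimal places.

Schedule: | T1 0-10 | T3 10-20 | T2 20-23 | T5 23-28 | T7 28-34 | T4 34-41 | T6 41-50 |
Completion: T1=10  T2=23  T3=20  T4=41  T5=28  T6=50  T7=34
Turnaround (C−A): T1=10  T2=11  T3=17  T4=29  T5=15  T6=37  T7=22
Turnaround times: T1=10, T2=11, T3=17, T4=29, T5=15, T6=37, T7=22
Average turnaround = (10+11+17+29+15+37+22) / 7 = 141/7 = 20.14

20.14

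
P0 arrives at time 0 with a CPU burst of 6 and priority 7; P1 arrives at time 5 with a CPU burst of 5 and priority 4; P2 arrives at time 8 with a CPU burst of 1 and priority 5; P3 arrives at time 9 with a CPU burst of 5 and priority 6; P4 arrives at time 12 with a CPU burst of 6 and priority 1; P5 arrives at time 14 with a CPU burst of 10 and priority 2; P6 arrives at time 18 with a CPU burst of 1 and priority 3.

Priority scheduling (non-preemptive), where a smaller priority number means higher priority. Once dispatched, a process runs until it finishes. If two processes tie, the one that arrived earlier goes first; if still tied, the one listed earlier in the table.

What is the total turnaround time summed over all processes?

72

Schedule: | P0 0-6 | P1 6-11 | P2 11-12 | P4 12-18 | P5 18-28 | P6 28-29 | P3 29-34 |
Completion: P0=6  P1=11  P2=12  P3=34  P4=18  P5=28  P6=29
Turnaround (C−A): P0=6  P1=6  P2=4  P3=25  P4=6  P5=14  P6=11
Turnaround = completion − arrival: P0=6, P1=6, P2=4, P3=25, P4=6, P5=14, P6=11
Total turnaround = 6 + 6 + 4 + 25 + 6 + 14 + 11 = 72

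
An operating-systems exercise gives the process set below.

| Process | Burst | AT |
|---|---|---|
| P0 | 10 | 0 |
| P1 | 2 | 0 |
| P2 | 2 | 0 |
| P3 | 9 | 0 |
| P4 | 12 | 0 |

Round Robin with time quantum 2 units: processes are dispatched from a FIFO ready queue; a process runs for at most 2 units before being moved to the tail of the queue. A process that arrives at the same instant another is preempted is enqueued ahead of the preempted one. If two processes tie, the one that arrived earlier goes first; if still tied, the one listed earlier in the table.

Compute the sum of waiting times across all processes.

Schedule: | P0 0-2 | P1 2-4 | P2 4-6 | P3 6-8 | P4 8-10 | P0 10-12 | P3 12-14 | P4 14-16 | P0 16-18 | P3 18-20 | P4 20-22 | P0 22-24 | P3 24-26 | P4 26-28 | P0 28-30 | P3 30-31 | P4 31-35 |
Completion: P0=30  P1=4  P2=6  P3=31  P4=35
Turnaround (C−A): P0=30  P1=4  P2=6  P3=31  P4=35
Waiting = turnaround − burst: P0=20, P1=2, P2=4, P3=22, P4=23
Total waiting = 20 + 2 + 4 + 22 + 23 = 71

71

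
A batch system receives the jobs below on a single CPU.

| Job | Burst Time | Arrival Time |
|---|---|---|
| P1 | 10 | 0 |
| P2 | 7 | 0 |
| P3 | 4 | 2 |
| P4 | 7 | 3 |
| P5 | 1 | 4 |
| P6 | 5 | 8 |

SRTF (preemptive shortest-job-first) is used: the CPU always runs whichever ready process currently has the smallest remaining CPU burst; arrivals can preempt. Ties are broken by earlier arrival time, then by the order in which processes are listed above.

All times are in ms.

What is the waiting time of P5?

0

Schedule: | P2 0-2 | P3 2-4 | P5 4-5 | P3 5-7 | P2 7-12 | P6 12-17 | P4 17-24 | P1 24-34 |
Completion: P1=34  P2=12  P3=7  P4=24  P5=5  P6=17
Turnaround (C−A): P1=34  P2=12  P3=5  P4=21  P5=1  P6=9
Waiting(P5) = turnaround − burst = 1 − 1 = 0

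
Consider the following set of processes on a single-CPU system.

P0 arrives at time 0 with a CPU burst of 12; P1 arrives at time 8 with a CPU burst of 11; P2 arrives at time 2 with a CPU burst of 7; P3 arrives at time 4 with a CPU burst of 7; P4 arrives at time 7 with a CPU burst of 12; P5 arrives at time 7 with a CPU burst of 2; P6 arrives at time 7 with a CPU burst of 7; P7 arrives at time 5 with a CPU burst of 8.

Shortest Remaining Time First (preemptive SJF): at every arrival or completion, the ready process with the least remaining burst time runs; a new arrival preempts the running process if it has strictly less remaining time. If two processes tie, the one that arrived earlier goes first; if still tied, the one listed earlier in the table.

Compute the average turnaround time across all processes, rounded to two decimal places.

Gantt: | P0 0-2 | P2 2-9 | P5 9-11 | P3 11-18 | P6 18-25 | P7 25-33 | P0 33-43 | P1 43-54 | P4 54-66 |
Completion: P0=43  P1=54  P2=9  P3=18  P4=66  P5=11  P6=25  P7=33
Turnaround (C−A): P0=43  P1=46  P2=7  P3=14  P4=59  P5=4  P6=18  P7=28
Turnaround times: P0=43, P1=46, P2=7, P3=14, P4=59, P5=4, P6=18, P7=28
Average turnaround = (43+46+7+14+59+4+18+28) / 8 = 219/8 = 27.38

27.38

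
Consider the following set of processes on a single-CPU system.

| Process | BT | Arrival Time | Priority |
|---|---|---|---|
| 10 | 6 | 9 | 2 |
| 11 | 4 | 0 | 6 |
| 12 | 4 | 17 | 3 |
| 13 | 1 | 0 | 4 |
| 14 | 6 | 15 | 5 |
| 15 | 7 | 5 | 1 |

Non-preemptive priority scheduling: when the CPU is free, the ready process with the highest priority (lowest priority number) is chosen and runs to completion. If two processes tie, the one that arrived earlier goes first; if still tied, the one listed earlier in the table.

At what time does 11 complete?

Timeline: | 13 0-1 | 11 1-5 | 15 5-12 | 10 12-18 | 12 18-22 | 14 22-28 |
Completion: 10=18  11=5  12=22  13=1  14=28  15=12

5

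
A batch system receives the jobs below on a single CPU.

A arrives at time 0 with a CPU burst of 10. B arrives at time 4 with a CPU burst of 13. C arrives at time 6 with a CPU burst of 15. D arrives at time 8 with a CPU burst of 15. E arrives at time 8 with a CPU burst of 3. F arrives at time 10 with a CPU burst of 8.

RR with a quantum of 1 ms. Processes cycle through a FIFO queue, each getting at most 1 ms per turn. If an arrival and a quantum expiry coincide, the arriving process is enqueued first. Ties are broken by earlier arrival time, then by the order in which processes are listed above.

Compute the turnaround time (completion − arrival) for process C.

57

Schedule: | A 0-4 | B 4-5 | A 5-6 | B 6-7 | C 7-8 | A 8-9 | B 9-10 | D 10-11 | E 11-12 | C 12-13 | A 13-14 | F 14-15 | B 15-16 | D 16-17 | E 17-18 | C 18-19 | A 19-20 | F 20-21 | B 21-22 | D 22-23 | E 23-24 | C 24-25 | A 25-26 | F 26-27 | B 27-28 | D 28-29 | C 29-30 | A 30-31 | F 31-32 | B 32-33 | D 33-34 | C 34-35 | F 35-36 | B 36-37 | D 37-38 | C 38-39 | F 39-40 | B 40-41 | D 41-42 | C 42-43 | F 43-44 | B 44-45 | D 45-46 | C 46-47 | F 47-48 | B 48-49 | D 49-50 | C 50-51 | B 51-52 | D 52-53 | C 53-54 | B 54-55 | D 55-56 | C 56-57 | D 57-58 | C 58-59 | D 59-60 | C 60-61 | D 61-62 | C 62-63 | D 63-64 |
Completion: A=31  B=55  C=63  D=64  E=24  F=48
Turnaround (C−A): A=31  B=51  C=57  D=56  E=16  F=38
Turnaround(C) = completion − arrival = 63 − 6 = 57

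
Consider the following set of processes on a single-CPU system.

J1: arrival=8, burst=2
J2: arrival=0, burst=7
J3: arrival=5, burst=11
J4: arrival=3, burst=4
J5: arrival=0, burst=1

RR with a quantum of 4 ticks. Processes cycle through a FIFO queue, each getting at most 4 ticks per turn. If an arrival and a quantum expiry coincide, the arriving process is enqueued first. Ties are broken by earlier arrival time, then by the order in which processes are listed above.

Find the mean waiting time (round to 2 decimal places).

5.60

Schedule: | J2 0-4 | J5 4-5 | J4 5-9 | J2 9-12 | J3 12-16 | J1 16-18 | J3 18-25 |
Completion: J1=18  J2=12  J3=25  J4=9  J5=5
Turnaround (C−A): J1=10  J2=12  J3=20  J4=6  J5=5
Waiting times: J1=8, J2=5, J3=9, J4=2, J5=4
Average waiting = (8+5+9+2+4) / 5 = 28/5 = 5.60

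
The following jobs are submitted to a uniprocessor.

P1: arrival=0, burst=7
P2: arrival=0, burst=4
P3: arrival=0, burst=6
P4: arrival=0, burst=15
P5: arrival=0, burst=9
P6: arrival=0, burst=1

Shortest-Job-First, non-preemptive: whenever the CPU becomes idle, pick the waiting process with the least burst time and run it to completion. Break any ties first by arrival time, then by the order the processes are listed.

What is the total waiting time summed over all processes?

62

Gantt: | P6 0-1 | P2 1-5 | P3 5-11 | P1 11-18 | P5 18-27 | P4 27-42 |
Completion: P1=18  P2=5  P3=11  P4=42  P5=27  P6=1
Turnaround (C−A): P1=18  P2=5  P3=11  P4=42  P5=27  P6=1
Waiting = turnaround − burst: P1=11, P2=1, P3=5, P4=27, P5=18, P6=0
Total waiting = 11 + 1 + 5 + 27 + 18 + 0 = 62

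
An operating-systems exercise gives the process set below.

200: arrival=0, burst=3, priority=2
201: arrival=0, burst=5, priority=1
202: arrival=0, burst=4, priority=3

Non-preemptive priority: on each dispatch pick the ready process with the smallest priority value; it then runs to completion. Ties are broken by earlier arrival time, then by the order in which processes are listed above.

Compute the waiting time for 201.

Schedule: | 201 0-5 | 200 5-8 | 202 8-12 |
Completion: 200=8  201=5  202=12
Waiting(201) = turnaround − burst = 5 − 5 = 0

0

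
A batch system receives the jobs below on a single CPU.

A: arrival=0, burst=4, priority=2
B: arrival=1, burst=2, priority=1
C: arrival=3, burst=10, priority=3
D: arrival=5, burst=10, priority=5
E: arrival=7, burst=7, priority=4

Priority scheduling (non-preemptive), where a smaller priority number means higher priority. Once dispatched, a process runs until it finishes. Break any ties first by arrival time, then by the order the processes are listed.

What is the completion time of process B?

Gantt: | A 0-4 | B 4-6 | C 6-16 | E 16-23 | D 23-33 |
Completion: A=4  B=6  C=16  D=33  E=23
Turnaround (C−A): A=4  B=5  C=13  D=28  E=16

6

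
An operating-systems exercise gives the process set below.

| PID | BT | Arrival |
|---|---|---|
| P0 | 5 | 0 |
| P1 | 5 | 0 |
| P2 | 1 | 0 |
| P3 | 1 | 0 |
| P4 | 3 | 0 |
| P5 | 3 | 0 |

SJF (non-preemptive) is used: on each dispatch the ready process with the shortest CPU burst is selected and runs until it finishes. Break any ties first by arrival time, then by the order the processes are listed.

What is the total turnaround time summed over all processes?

47

Schedule: | P2 0-1 | P3 1-2 | P4 2-5 | P5 5-8 | P0 8-13 | P1 13-18 |
Completion: P0=13  P1=18  P2=1  P3=2  P4=5  P5=8
Turnaround = completion − arrival: P0=13, P1=18, P2=1, P3=2, P4=5, P5=8
Total turnaround = 13 + 18 + 1 + 2 + 5 + 8 = 47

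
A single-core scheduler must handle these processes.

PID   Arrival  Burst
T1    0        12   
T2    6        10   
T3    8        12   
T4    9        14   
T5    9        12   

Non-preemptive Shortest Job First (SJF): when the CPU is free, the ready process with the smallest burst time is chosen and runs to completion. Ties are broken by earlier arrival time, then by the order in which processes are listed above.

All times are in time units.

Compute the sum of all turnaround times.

Gantt: | T1 0-12 | T2 12-22 | T3 22-34 | T5 34-46 | T4 46-60 |
Completion: T1=12  T2=22  T3=34  T4=60  T5=46
Turnaround (C−A): T1=12  T2=16  T3=26  T4=51  T5=37
Turnaround = completion − arrival: T1=12, T2=16, T3=26, T4=51, T5=37
Total turnaround = 12 + 16 + 26 + 51 + 37 = 142

142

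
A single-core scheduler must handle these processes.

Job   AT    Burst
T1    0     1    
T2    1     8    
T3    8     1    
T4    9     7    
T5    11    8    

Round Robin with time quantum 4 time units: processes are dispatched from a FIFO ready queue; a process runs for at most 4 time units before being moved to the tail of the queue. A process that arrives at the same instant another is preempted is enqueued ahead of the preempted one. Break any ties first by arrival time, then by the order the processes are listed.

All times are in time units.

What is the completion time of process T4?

Timeline: | T1 0-1 | T2 1-9 | T3 9-10 | T4 10-14 | T5 14-18 | T4 18-21 | T5 21-25 |
Completion: T1=1  T2=9  T3=10  T4=21  T5=25

21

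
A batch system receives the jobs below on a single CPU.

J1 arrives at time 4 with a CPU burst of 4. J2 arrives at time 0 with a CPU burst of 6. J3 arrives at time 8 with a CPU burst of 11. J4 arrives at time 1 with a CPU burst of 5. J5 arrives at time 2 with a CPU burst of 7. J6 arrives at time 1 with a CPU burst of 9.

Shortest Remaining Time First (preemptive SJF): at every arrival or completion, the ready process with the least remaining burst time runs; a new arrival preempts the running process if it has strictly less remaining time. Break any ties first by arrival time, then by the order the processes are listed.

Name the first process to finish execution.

Schedule: | J2 0-6 | J1 6-10 | J4 10-15 | J5 15-22 | J6 22-31 | J3 31-42 |
Completion: J1=10  J2=6  J3=42  J4=15  J5=22  J6=31
Finish order: J2 → J1 → J4 → J5 → J6 → J3

J2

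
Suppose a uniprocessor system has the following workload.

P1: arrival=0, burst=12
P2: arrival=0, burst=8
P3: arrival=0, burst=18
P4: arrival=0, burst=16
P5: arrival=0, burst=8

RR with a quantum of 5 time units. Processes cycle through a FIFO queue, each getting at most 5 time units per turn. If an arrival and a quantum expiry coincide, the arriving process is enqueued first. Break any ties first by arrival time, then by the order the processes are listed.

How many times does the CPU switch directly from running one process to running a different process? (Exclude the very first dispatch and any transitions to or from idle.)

Gantt: | P1 0-5 | P2 5-10 | P3 10-15 | P4 15-20 | P5 20-25 | P1 25-30 | P2 30-33 | P3 33-38 | P4 38-43 | P5 43-46 | P1 46-48 | P3 48-53 | P4 53-58 | P3 58-61 | P4 61-62 |
Completion: P1=48  P2=33  P3=61  P4=62  P5=46
Turnaround (C−A): P1=48  P2=33  P3=61  P4=62  P5=46

14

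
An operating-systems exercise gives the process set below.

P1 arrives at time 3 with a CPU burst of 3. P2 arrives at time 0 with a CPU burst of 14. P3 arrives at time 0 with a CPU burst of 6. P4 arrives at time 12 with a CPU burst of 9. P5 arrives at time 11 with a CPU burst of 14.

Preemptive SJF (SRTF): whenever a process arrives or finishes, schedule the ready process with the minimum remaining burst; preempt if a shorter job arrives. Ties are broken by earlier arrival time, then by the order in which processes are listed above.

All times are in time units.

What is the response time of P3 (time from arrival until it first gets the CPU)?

0

Gantt: | P3 0-6 | P1 6-9 | P2 9-12 | P4 12-21 | P2 21-32 | P5 32-46 |
Completion: P1=9  P2=32  P3=6  P4=21  P5=46
Response(P3) = first start − arrival = 0 − 0 = 0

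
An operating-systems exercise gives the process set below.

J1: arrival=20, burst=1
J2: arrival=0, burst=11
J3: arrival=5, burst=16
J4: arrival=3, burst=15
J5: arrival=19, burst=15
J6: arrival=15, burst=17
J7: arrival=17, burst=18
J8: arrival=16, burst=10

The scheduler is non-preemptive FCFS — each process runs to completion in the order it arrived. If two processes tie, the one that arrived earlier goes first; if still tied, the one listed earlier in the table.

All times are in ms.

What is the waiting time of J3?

21

Schedule: | J2 0-11 | J4 11-26 | J3 26-42 | J6 42-59 | J8 59-69 | J7 69-87 | J5 87-102 | J1 102-103 |
Completion: J1=103  J2=11  J3=42  J4=26  J5=102  J6=59  J7=87  J8=69
Turnaround (C−A): J1=83  J2=11  J3=37  J4=23  J5=83  J6=44  J7=70  J8=53
Waiting(J3) = turnaround − burst = 37 − 16 = 21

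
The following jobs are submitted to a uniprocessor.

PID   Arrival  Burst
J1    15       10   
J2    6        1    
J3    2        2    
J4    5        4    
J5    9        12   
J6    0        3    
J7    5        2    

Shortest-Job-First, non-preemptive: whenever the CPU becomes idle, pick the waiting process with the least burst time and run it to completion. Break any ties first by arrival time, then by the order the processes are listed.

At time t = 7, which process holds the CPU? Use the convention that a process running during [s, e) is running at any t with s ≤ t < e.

J2

Gantt: | J6 0-3 | J3 3-5 | J7 5-7 | J2 7-8 | J4 8-12 | J5 12-24 | J1 24-34 |
Completion: J1=34  J2=8  J3=5  J4=12  J5=24  J6=3  J7=7
Turnaround (C−A): J1=19  J2=2  J3=3  J4=7  J5=15  J6=3  J7=2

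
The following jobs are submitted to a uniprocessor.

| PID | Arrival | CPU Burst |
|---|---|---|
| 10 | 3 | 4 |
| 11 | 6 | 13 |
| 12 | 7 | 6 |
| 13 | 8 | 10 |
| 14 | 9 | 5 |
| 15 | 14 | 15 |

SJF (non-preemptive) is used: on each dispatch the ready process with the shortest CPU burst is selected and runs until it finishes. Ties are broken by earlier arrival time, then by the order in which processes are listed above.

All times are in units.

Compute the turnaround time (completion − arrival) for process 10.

4

Timeline: | idle 0-3 | 10 3-7 | 12 7-13 | 14 13-18 | 13 18-28 | 11 28-41 | 15 41-56 |
Completion: 10=7  11=41  12=13  13=28  14=18  15=56
Turnaround (C−A): 10=4  11=35  12=6  13=20  14=9  15=42
Turnaround(10) = completion − arrival = 7 − 3 = 4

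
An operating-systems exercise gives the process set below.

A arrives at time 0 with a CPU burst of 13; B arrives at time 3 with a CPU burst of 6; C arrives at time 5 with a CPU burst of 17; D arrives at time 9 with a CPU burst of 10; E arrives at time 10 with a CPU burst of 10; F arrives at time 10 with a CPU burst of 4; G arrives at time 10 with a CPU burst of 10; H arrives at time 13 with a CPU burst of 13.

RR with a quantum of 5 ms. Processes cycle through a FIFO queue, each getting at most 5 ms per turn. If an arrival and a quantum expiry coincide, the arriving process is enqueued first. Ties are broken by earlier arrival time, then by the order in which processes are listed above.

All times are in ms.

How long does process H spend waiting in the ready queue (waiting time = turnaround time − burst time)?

55

Schedule: | A 0-5 | B 5-10 | C 10-15 | A 15-20 | D 20-25 | E 25-30 | F 30-34 | G 34-39 | B 39-40 | H 40-45 | C 45-50 | A 50-53 | D 53-58 | E 58-63 | G 63-68 | H 68-73 | C 73-78 | H 78-81 | C 81-83 |
Completion: A=53  B=40  C=83  D=58  E=63  F=34  G=68  H=81
Waiting(H) = turnaround − burst = 68 − 13 = 55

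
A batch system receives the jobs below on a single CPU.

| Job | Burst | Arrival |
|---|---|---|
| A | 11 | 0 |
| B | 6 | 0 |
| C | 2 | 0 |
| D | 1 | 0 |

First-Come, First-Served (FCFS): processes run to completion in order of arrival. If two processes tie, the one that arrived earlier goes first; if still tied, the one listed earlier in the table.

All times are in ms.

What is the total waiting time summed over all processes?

47

Schedule: | A 0-11 | B 11-17 | C 17-19 | D 19-20 |
Completion: A=11  B=17  C=19  D=20
Turnaround (C−A): A=11  B=17  C=19  D=20
Waiting = turnaround − burst: A=0, B=11, C=17, D=19
Total waiting = 0 + 11 + 17 + 19 = 47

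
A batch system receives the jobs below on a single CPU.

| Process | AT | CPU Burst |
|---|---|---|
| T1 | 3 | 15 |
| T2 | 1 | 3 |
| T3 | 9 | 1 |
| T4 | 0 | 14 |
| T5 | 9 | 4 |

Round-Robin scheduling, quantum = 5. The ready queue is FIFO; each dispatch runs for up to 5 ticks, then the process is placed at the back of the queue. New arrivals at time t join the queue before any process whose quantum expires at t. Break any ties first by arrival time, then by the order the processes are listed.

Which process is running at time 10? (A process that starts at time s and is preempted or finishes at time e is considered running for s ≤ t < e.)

Gantt: | T4 0-5 | T2 5-8 | T1 8-13 | T4 13-18 | T3 18-19 | T5 19-23 | T1 23-28 | T4 28-32 | T1 32-37 |
Completion: T1=37  T2=8  T3=19  T4=32  T5=23
Turnaround (C−A): T1=34  T2=7  T3=10  T4=32  T5=14

T1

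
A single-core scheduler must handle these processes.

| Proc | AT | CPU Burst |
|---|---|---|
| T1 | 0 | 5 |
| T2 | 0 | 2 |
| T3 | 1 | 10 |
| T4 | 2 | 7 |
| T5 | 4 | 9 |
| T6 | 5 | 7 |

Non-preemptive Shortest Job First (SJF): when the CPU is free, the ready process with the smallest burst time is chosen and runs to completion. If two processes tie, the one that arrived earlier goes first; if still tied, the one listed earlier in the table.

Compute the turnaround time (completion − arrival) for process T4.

12

Schedule: | T2 0-2 | T1 2-7 | T4 7-14 | T6 14-21 | T5 21-30 | T3 30-40 |
Completion: T1=7  T2=2  T3=40  T4=14  T5=30  T6=21
Turnaround (C−A): T1=7  T2=2  T3=39  T4=12  T5=26  T6=16
Turnaround(T4) = completion − arrival = 14 − 2 = 12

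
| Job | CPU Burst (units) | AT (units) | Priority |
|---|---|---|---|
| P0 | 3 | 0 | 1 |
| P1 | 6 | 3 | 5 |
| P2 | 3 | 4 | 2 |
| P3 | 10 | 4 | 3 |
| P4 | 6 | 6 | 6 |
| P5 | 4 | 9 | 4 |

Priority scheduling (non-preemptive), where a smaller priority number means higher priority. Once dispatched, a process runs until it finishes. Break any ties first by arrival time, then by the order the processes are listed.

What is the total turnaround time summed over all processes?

78

Gantt: | P0 0-3 | P1 3-9 | P2 9-12 | P3 12-22 | P5 22-26 | P4 26-32 |
Completion: P0=3  P1=9  P2=12  P3=22  P4=32  P5=26
Turnaround = completion − arrival: P0=3, P1=6, P2=8, P3=18, P4=26, P5=17
Total turnaround = 3 + 6 + 8 + 18 + 26 + 17 = 78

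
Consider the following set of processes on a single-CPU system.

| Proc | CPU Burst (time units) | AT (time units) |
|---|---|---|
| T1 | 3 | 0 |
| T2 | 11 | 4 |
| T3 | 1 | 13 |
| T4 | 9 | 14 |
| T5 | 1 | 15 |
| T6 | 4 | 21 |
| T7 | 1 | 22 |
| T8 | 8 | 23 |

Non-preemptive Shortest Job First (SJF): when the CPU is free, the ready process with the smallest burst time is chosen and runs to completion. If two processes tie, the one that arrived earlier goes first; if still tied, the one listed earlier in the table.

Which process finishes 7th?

Schedule: | T1 0-3 | idle 3-4 | T2 4-15 | T3 15-16 | T5 16-17 | T4 17-26 | T7 26-27 | T6 27-31 | T8 31-39 |
Completion: T1=3  T2=15  T3=16  T4=26  T5=17  T6=31  T7=27  T8=39
Turnaround (C−A): T1=3  T2=11  T3=3  T4=12  T5=2  T6=10  T7=5  T8=16
Finish order: T1 → T2 → T3 → T5 → T4 → T7 → T6 → T8

T6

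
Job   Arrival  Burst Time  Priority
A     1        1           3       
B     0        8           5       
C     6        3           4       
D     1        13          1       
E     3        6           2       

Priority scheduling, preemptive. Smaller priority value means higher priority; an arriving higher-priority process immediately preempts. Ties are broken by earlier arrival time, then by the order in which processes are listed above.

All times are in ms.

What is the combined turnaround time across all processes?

Timeline: | B 0-1 | D 1-14 | E 14-20 | A 20-21 | C 21-24 | B 24-31 |
Completion: A=21  B=31  C=24  D=14  E=20
Turnaround = completion − arrival: A=20, B=31, C=18, D=13, E=17
Total turnaround = 20 + 31 + 18 + 13 + 17 = 99

99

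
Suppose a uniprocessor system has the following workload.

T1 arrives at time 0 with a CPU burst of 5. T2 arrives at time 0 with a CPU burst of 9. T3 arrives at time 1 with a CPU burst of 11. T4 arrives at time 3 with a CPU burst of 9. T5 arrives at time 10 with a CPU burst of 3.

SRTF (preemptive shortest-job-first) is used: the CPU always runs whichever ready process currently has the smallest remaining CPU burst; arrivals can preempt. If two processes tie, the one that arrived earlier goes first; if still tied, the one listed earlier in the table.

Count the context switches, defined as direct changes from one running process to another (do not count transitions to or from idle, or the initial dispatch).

5

Schedule: | T1 0-5 | T2 5-10 | T5 10-13 | T2 13-17 | T4 17-26 | T3 26-37 |
Completion: T1=5  T2=17  T3=37  T4=26  T5=13
Turnaround (C−A): T1=5  T2=17  T3=36  T4=23  T5=3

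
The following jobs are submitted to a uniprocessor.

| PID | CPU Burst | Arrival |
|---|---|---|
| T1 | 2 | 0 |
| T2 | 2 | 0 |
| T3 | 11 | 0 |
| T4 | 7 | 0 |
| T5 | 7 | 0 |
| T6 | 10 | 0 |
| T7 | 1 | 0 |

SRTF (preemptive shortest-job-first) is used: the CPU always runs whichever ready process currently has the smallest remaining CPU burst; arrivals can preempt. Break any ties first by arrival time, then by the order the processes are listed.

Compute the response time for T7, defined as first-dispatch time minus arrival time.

Timeline: | T7 0-1 | T1 1-3 | T2 3-5 | T4 5-12 | T5 12-19 | T6 19-29 | T3 29-40 |
Completion: T1=3  T2=5  T3=40  T4=12  T5=19  T6=29  T7=1
Turnaround (C−A): T1=3  T2=5  T3=40  T4=12  T5=19  T6=29  T7=1
Response(T7) = first start − arrival = 0 − 0 = 0

0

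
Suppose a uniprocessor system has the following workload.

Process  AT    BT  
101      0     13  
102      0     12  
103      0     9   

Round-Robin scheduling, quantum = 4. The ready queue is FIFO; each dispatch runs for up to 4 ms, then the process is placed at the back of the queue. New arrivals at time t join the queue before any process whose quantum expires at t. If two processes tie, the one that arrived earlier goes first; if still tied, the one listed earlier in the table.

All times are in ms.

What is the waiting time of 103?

Gantt: | 101 0-4 | 102 4-8 | 103 8-12 | 101 12-16 | 102 16-20 | 103 20-24 | 101 24-28 | 102 28-32 | 103 32-33 | 101 33-34 |
Completion: 101=34  102=32  103=33
Waiting(103) = turnaround − burst = 33 − 9 = 24

24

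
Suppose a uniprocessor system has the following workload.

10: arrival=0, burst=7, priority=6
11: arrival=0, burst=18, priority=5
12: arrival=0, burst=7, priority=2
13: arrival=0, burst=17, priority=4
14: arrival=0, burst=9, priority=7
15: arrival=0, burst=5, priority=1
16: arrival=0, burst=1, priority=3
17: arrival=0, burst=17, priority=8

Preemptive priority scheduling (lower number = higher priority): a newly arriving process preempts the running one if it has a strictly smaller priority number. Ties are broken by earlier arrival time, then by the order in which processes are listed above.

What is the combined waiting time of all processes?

227

Schedule: | 15 0-5 | 12 5-12 | 16 12-13 | 13 13-30 | 11 30-48 | 10 48-55 | 14 55-64 | 17 64-81 |
Completion: 10=55  11=48  12=12  13=30  14=64  15=5  16=13  17=81
Turnaround (C−A): 10=55  11=48  12=12  13=30  14=64  15=5  16=13  17=81
Waiting = turnaround − burst: 10=48, 11=30, 12=5, 13=13, 14=55, 15=0, 16=12, 17=64
Total waiting = 48 + 30 + 5 + 13 + 55 + 0 + 12 + 64 = 227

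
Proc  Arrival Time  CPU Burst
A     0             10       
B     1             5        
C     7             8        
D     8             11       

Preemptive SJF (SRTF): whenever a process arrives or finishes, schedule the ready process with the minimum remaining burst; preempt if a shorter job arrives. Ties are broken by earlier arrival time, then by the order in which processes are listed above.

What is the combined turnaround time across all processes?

Timeline: | A 0-1 | B 1-6 | A 6-15 | C 15-23 | D 23-34 |
Completion: A=15  B=6  C=23  D=34
Turnaround (C−A): A=15  B=5  C=16  D=26
Turnaround = completion − arrival: A=15, B=5, C=16, D=26
Total turnaround = 15 + 5 + 16 + 26 = 62

62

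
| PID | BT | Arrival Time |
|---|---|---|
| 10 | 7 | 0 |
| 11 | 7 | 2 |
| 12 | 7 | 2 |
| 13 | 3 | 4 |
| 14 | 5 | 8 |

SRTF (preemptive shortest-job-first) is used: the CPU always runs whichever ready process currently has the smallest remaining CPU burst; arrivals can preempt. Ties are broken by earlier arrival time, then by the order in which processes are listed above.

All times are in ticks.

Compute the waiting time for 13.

Timeline: | 10 0-7 | 13 7-10 | 14 10-15 | 11 15-22 | 12 22-29 |
Completion: 10=7  11=22  12=29  13=10  14=15
Turnaround (C−A): 10=7  11=20  12=27  13=6  14=7
Waiting(13) = turnaround − burst = 6 − 3 = 3

3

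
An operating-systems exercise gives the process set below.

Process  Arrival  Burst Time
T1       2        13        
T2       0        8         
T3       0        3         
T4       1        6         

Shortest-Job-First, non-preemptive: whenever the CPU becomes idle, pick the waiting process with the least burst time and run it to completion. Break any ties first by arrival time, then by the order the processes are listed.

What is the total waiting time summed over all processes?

26

Gantt: | T3 0-3 | T4 3-9 | T2 9-17 | T1 17-30 |
Completion: T1=30  T2=17  T3=3  T4=9
Waiting = turnaround − burst: T1=15, T2=9, T3=0, T4=2
Total waiting = 15 + 9 + 0 + 2 = 26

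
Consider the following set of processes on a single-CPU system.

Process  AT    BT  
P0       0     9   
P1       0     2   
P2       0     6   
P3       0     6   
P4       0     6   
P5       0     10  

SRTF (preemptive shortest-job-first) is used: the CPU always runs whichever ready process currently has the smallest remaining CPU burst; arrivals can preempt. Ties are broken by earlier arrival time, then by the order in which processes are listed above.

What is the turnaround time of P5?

39

Gantt: | P1 0-2 | P2 2-8 | P3 8-14 | P4 14-20 | P0 20-29 | P5 29-39 |
Completion: P0=29  P1=2  P2=8  P3=14  P4=20  P5=39
Turnaround(P5) = completion − arrival = 39 − 0 = 39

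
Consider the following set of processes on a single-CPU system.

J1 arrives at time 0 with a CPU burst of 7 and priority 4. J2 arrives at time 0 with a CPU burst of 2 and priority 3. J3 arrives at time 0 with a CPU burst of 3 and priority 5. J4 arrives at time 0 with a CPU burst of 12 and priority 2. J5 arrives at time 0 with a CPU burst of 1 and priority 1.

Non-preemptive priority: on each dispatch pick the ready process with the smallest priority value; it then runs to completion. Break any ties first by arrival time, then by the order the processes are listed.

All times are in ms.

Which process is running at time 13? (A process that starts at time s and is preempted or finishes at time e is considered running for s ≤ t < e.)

J2

Schedule: | J5 0-1 | J4 1-13 | J2 13-15 | J1 15-22 | J3 22-25 |
Completion: J1=22  J2=15  J3=25  J4=13  J5=1
Turnaround (C−A): J1=22  J2=15  J3=25  J4=13  J5=1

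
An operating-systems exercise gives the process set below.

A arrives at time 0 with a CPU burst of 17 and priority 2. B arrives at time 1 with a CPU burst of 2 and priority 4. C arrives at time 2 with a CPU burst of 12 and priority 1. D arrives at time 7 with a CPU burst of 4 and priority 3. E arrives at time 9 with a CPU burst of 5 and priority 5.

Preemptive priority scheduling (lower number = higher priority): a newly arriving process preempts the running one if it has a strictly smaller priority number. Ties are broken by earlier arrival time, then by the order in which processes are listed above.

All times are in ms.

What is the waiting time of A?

12

Timeline: | A 0-2 | C 2-14 | A 14-29 | D 29-33 | B 33-35 | E 35-40 |
Completion: A=29  B=35  C=14  D=33  E=40
Turnaround (C−A): A=29  B=34  C=12  D=26  E=31
Waiting(A) = turnaround − burst = 29 − 17 = 12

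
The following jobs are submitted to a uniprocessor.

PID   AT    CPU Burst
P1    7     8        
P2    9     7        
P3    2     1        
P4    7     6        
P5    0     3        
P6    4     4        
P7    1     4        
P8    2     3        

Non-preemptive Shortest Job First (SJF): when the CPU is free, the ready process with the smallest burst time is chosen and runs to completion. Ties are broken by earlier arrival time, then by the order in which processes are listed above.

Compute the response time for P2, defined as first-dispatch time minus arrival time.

12

Gantt: | P5 0-3 | P3 3-4 | P8 4-7 | P7 7-11 | P6 11-15 | P4 15-21 | P2 21-28 | P1 28-36 |
Completion: P1=36  P2=28  P3=4  P4=21  P5=3  P6=15  P7=11  P8=7
Response(P2) = first start − arrival = 21 − 9 = 12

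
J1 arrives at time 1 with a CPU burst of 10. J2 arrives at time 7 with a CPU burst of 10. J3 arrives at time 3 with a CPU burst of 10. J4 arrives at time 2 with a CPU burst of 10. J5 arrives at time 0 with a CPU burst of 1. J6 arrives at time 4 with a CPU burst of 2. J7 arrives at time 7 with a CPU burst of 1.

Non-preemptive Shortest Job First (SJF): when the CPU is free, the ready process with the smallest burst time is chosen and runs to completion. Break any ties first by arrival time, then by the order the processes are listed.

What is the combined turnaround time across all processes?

Timeline: | J5 0-1 | J1 1-11 | J7 11-12 | J6 12-14 | J4 14-24 | J3 24-34 | J2 34-44 |
Completion: J1=11  J2=44  J3=34  J4=24  J5=1  J6=14  J7=12
Turnaround (C−A): J1=10  J2=37  J3=31  J4=22  J5=1  J6=10  J7=5
Turnaround = completion − arrival: J1=10, J2=37, J3=31, J4=22, J5=1, J6=10, J7=5
Total turnaround = 10 + 37 + 31 + 22 + 1 + 10 + 5 = 116

116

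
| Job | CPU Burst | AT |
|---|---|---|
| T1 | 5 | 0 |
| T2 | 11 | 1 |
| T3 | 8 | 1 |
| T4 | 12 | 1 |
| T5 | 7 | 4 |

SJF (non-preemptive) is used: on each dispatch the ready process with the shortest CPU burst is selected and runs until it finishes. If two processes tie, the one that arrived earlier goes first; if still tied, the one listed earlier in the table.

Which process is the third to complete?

Timeline: | T1 0-5 | T5 5-12 | T3 12-20 | T2 20-31 | T4 31-43 |
Completion: T1=5  T2=31  T3=20  T4=43  T5=12
Finish order: T1 → T5 → T3 → T2 → T4

T3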